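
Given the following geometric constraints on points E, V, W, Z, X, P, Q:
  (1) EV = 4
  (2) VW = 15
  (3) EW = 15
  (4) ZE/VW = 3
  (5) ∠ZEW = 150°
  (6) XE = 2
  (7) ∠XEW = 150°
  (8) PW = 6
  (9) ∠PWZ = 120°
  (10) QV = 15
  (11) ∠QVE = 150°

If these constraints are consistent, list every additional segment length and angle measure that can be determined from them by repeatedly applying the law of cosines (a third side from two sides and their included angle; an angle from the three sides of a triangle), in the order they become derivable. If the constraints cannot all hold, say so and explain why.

The constraints are consistent. Derivable facts, in order:
After 1 step:
- EQ ≈ 18.57
- WX ≈ 16.76
- WZ ≈ 58.47
- ∠EVW = 82.34°
- ∠EWV = 15.32°
- ∠VEW = 82.34°
After 2 steps:
- ZP ≈ 61.69
- ∠EQV = 6.18°
- ∠EWX = 3.42°
- ∠EWZ = 22.63°
- ∠EXW = 26.58°
- ∠EZW = 7.37°
- ∠QEV = 23.82°
After 3 steps:
- ∠PZW = 4.83°
- ∠WPZ = 55.17°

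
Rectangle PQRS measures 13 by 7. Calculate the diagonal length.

d = sqrt(13^2 + 7^2) = sqrt(218)

sqrt(218)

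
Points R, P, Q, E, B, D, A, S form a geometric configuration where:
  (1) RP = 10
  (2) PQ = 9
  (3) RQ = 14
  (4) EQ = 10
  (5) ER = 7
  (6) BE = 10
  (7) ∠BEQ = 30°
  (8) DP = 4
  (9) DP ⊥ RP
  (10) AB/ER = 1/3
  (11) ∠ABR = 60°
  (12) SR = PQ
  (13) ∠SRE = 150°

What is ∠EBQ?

Step 1: By the law of cosines on triangle BEQ: BQ² = 10² + 10² − 2·10·10·cos(30°) = 26.79, so BQ ≈ 5.18.
Step 2: By the inverse law of cosines on triangle EBQ: cos(∠EBQ) = (10² + 5.18² − 10²) / (2·10·5.18) = 26.79/103.53 = 0.2588, so ∠EBQ = 75°.

Therefore, the measure of angle ∠EBQ = 75°.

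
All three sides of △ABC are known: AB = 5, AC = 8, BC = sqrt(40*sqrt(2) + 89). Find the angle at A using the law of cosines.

When all three sides of a triangle are known, the law of cosines can be rearranged to find any angle.
cos(C) = (a² + b² - c²) / (2ab) gives cos(A) = -sqrt(2)/2.
Taking the inverse cosine: A = 135°.

135°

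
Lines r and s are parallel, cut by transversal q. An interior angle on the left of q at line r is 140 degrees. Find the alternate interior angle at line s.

Alternate interior angles lie on opposite sides of the transversal, between the parallel lines.
By the alternate interior angle theorem, they are equal: 140 degrees.

140 degrees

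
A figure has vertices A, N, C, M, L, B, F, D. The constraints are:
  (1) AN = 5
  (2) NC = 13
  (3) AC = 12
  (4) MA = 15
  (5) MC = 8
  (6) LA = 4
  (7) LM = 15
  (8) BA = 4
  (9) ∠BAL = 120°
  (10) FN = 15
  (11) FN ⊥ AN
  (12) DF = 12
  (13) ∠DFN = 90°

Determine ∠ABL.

Step 1: By the law of cosines on triangle BAL: BL² = 4² + 4² − 2·4·4·cos(120°) = 48, so BL = 4·√3.
Step 2: By the inverse law of cosines on triangle ABL: cos(∠ABL) = (4² + (4·√3)² − 4²) / (2·4·4·√3) = 48/55.43 = 0.866, so ∠ABL = 30°.

Therefore, the measure of angle ∠ABL = 30°.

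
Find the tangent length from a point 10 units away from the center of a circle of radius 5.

tangent = √(d² - r²) = √(10² - 5²) = √(100 - 25) = √75 = 5*sqrt(3)

5*sqrt(3)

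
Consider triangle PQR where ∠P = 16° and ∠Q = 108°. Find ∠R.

angle R = 180 - 16 - 108 = 56 degrees.

56 degrees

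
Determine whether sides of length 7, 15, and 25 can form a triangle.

No.
The triangle inequality is violated: 7 + 15 = 22 ≤ 25.
These lengths cannot form a triangle.

No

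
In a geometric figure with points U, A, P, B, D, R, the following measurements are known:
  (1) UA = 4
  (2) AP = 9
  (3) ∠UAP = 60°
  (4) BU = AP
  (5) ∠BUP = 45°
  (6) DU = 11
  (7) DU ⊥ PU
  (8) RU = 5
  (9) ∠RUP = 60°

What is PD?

Step 1: By the law of cosines on triangle UAP: UP² = 4² + 9² − 2·4·9·cos(60°) = 61, so UP = √61.
Step 2: By the law of cosines on triangle PUD: PD² = √61² + 11² − 2·√61·11·cos(90°) = 182, so PD = √182.

Therefore, the length of PD = √182.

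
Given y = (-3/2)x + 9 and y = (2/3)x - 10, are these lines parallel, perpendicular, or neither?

Slope of line 1: m1 = -3/2
Slope of line 2: m2 = 2/3
Two lines are perpendicular when the product of their slopes is -1 (negative reciprocals).
m1 * m2 = (-3/2) * (2/3) = -1, confirming perpendicularity.

Perpendicular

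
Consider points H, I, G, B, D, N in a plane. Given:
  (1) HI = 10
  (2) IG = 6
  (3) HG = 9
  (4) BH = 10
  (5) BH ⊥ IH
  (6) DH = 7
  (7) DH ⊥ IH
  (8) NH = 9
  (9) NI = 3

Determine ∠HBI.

Step 1: By the law of cosines on triangle BHI: BI² = 10² + 10² − 2·10·10·cos(90°) = 200, so BI = 10·√2.
Step 2: By the inverse law of cosines on triangle HBI: cos(∠HBI) = (10² + (10·√2)² − 10²) / (2·10·10·√2) = 200/282.84 = 0.7071, so ∠HBI = 45°.

Therefore, the measure of angle ∠HBI = 45°.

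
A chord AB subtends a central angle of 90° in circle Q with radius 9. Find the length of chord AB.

Chord length = 2r sin(θ/2)
= 2 × 9 × sin(90°/2)
= 2 × 9 × sin(45°)
= 9*sqrt(2)

9*sqrt(2)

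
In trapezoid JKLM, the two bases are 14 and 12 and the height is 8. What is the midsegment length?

midsegment = (14 + 12) / 2 = 26 / 2 = 13

13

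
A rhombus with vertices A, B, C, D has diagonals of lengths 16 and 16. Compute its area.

Area = (16 * 16) / 2 = 256 / 2 = 128

128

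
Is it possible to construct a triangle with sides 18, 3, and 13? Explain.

Check the triangle inequality: 3 + 13 = 16 ≤ 18.
Since the sum of two sides does not exceed the third, no triangle can be formed.

No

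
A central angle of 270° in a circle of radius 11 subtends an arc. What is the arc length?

Arc length = 2πr × θ/360
= 2π × 11 × 3/4
= 33*pi/2

33*pi/2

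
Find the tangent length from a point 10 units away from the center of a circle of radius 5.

tangent = √(d² - r²) = √(10² - 5²) = √(100 - 25) = √75 = 5*sqrt(3)

5*sqrt(3)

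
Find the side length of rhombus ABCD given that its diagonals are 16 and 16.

The diagonals of a rhombus bisect each other at right angles.
Half-diagonals: 16/2 = 8 and 16/2 = 8
side = sqrt(8^2 + 8^2)
side = sqrt(64 + 64)
side = sqrt(128) = 8*sqrt(2)

8*sqrt(2)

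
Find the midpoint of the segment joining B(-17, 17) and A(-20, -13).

M = ((x₁ + x₂)/2, (y₁ + y₂)/2)
= ((-17 + -20)/2, (17 + -13)/2)
= (-37/2, 4/2) = (-37/2, 2)

(-37/2, 2)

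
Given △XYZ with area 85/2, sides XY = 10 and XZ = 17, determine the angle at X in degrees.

From the SAS area formula Area = (1/2)ab sin(C), rearranging gives sin(C) = 2*Area/(ab).
sin(C) = 2 * 85/2 / (170) = 1/2.
Therefore C = arcsin(1/2) = 30°.
Since sin(180° - C) = sin(C), the obtuse angle 150° gives the same area, so C = 30° or C = 150°.

30° or 150°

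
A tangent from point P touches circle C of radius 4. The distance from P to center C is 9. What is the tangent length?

The tangent, radius, and line from the external point to the center form a right triangle.
The right angle is where the tangent meets the radius.
By the Pythagorean theorem: tangent² + 4² = 9²
tangent² = 81 - 16 = 65
tangent = sqrt(65)

sqrt(65)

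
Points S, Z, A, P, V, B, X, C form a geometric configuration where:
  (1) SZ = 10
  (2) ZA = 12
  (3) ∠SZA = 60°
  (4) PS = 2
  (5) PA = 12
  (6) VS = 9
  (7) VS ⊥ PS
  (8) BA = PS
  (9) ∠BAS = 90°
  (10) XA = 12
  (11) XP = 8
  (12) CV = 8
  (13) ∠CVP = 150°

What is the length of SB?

From the given relations: BA = PS = 2.
Step 1: By the law of cosines on triangle SZA: SA² = 10² + 12² − 2·10·12·cos(60°) = 124, so SA = 2·√31.
Step 2: By the law of cosines on triangle SAB: SB² = (2·√31)² + 2² − 2·2·√31·2·cos(90°) = 128, so SB = 8·√2.

Therefore, the length of SB = 8·√2.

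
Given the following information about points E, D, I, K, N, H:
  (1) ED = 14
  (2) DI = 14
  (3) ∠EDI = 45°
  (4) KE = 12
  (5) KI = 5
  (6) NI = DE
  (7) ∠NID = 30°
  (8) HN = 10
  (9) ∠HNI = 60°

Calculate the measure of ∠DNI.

From the given relations: NI = DE = 14.
Step 1: By the law of cosines on triangle NID: ND² = 14² + 14² − 2·14·14·cos(30°) = 52.52, so ND ≈ 7.25.
Step 2: By the inverse law of cosines on triangle DNI: cos(∠DNI) = (7.25² + 14² − 14²) / (2·7.25·14) = 52.52/202.91 = 0.2588, so ∠DNI = 75°.

Therefore, the measure of angle ∠DNI = 75°.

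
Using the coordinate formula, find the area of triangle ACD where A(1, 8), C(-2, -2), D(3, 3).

Using the Shoelace formula for a triangle:
Area = (1/2)|x0(y1 - y2) + x1(y2 - y0) + x2(y0 - y1)|
Area = (1/2)|1(-2 - 3) + -2(3 - 8) + 3(8 - -2)|
Area = (1/2)|-5 + 10 + 30|
Area = (1/2)|35|
Area = (1/2)(35)
Area = 35/2

35/2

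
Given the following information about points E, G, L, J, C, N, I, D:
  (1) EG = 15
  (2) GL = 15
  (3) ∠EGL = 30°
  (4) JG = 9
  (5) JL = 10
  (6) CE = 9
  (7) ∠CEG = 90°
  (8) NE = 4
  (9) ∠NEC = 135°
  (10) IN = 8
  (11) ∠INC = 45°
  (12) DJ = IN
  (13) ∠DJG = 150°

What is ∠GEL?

Step 1: By the law of cosines on triangle EGL: EL² = 15² + 15² − 2·15·15·cos(30°) = 60.29, so EL ≈ 7.76.
Step 2: By the inverse law of cosines on triangle GEL: cos(∠GEL) = (15² + 7.76² − 15²) / (2·15·7.76) = 60.29/232.94 = 0.2588, so ∠GEL = 75°.

Therefore, the measure of angle ∠GEL = 75°.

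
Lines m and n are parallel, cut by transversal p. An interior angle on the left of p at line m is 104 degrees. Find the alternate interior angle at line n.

Alternate interior angles formed by parallel lines and a transversal are equal.
The given angle is 104 degrees.
The alternate interior angle = 104 degrees.

104 degrees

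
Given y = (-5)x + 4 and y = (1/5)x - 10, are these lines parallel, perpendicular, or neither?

Slope of line 1: m1 = -5
Slope of line 2: m2 = 1/5
m1 * m2 = (-5) * (1/5) = -1 = -1, so the lines are perpendicular.

Perpendicular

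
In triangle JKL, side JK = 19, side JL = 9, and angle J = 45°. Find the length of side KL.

When two sides and the included angle are known, the law of cosines gives the third side.
c^2 = a^2 + b^2 - 2ab cos(C) generalizes the Pythagorean theorem to non-right triangles.
Here: KL^2 = 361 + 81 - 342*(sqrt(2)/2) = 442 - 171*sqrt(2)
KL = sqrt(442 - 171*sqrt(2))

sqrt(442 - 171*sqrt(2))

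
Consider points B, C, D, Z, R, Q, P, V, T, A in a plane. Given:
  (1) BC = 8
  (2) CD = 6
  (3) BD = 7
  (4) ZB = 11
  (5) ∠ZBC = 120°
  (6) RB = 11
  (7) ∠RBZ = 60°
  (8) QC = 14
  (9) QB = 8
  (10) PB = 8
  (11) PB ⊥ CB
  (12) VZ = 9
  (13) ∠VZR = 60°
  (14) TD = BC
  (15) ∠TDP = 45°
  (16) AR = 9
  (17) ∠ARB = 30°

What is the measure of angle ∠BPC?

Step 1: By the law of cosines on triangle PBC: PC² = 8² + 8² − 2·8·8·cos(90°) = 128, so PC = 8·√2.
Step 2: By the inverse law of cosines on triangle BPC: cos(∠BPC) = (8² + (8·√2)² − 8²) / (2·8·8·√2) = 128/181.02 = 0.7071, so ∠BPC = 45°.

Therefore, the measure of angle ∠BPC = 45°.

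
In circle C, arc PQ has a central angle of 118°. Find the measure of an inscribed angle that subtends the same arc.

By the inscribed angle theorem, the inscribed angle is half the central angle.
Inscribed angle = 118° / 2 = 59°

59°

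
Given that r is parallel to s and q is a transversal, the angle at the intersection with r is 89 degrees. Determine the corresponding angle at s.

Corresponding angles formed by parallel lines and a transversal are equal.
The given angle is 89 degrees.
The corresponding angle = 89 degrees.

89 degrees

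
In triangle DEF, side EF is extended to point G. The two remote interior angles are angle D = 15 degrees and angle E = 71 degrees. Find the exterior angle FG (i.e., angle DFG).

Exterior angle = 15 + 71 = 86 degrees (exterior angle theorem).

86 degrees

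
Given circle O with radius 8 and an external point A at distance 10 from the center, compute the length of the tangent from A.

tangent = √(d² - r²) = √(10² - 8²) = √(100 - 64) = √36 = 6

6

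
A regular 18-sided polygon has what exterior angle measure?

Each exterior angle of a regular n-gon is 360 / n.
For n = 18: 360 / 18 = 20 degrees.

20 degrees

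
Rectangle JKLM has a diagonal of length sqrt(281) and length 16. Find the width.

b = sqrt(d^2 - a^2) = sqrt(281 - 256) = sqrt(25) = 5

5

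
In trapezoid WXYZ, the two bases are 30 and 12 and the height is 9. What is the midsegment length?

The midsegment of a trapezoid = (base1 + base2) / 2
midsegment = (30 + 12) / 2
midsegment = 42 / 2
midsegment = 21

21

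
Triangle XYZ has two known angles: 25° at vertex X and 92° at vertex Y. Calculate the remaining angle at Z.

The interior angles sum to 180°: angle Z = 180 - 25 - 92 = 63°.
The triangle is obtuse (angles 25°, 92°, 63°).

63 degrees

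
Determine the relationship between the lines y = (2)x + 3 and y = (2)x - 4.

Slope of line 1: m1 = 2
Slope of line 2: m2 = 2
m1 = m2, so the lines are parallel.

Parallel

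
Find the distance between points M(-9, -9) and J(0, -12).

d = sqrt((0 - -9)^2 + (-12 - -9)^2)
d = sqrt(9^2 + -3^2)
d = sqrt(81 + 9)
d = sqrt(90) = 3*sqrt(10)

3*sqrt(10)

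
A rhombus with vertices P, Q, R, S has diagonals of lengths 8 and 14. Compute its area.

The diagonals of a rhombus divide it into four right triangles.
Each triangle has legs 8/ 2 = 4 and 14/2 = 7, so each has area (1/2)*4*7 = 14.
Four such triangles give total area = (d1 * d2) / 2 = 56.

56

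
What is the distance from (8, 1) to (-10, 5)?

The horizontal distance is |-10 - 8| = 18 and the vertical distance is |5 - 1| = 4.
By the Pythagorean theorem, d = sqrt(18^2 + 4^2) = sqrt(340) = 2*sqrt(85).

2*sqrt(85)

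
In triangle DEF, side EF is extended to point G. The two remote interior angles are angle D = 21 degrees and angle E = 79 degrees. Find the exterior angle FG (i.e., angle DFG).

Exterior angle = 21 + 79 = 100 degrees (exterior angle theorem).

100 degrees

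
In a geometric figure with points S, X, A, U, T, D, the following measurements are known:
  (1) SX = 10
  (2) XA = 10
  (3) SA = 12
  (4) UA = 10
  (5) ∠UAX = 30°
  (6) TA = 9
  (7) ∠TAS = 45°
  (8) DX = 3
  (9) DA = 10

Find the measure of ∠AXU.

Step 1: By the law of cosines on triangle XAU: XU² = 10² + 10² − 2·10·10·cos(30°) = 26.79, so XU ≈ 5.18.
Step 2: By the inverse law of cosines on triangle AXU: cos(∠AXU) = (10² + 5.18² − 10²) / (2·10·5.18) = 26.79/103.53 = 0.2588, so ∠AXU = 75°.

Therefore, the measure of angle ∠AXU = 75°.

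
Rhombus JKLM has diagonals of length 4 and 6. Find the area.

The diagonals of a rhombus divide it into four right triangles.
Each triangle has legs 4/ 2 = 2 and 6/2 = 3, so each has area (1/2)*2*3 = 3.
Four such triangles give total area = (d1 * d2) / 2 = 12.

12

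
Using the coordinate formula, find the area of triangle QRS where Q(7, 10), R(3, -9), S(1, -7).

The Shoelace formula computes the area from vertex coordinates by summing cross products.
For vertices (7,10), (3,-9), (1,-7):
Signed sum = 7*-9 - 3*10 + 3*-7 - 1*-9 + 1*10 - 7*-7
= -93 + -12 + 59 = -46
Area = (1/2)|-46| = 23.

23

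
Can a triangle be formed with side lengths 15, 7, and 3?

The longest side is 15. The other two sides sum to 3 + 7 = 10.
Since 10 ≤ 15, the two shorter sides cannot reach around to close the triangle.

No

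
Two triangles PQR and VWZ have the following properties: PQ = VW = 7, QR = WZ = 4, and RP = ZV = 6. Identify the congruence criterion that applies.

The given information matches SSS: All three pairs of corresponding sides are equal (Side-Side-Side).

SSS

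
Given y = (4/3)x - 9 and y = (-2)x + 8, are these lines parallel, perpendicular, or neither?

Slope of line 1: m1 = 4/3
Slope of line 2: m2 = -2
m1 != m2 and m1*m2 = -8/3 != -1. Neither.

Neither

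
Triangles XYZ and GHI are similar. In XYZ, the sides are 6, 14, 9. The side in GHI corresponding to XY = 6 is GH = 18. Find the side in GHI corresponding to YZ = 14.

Similar triangles have proportional sides. Setting up the proportion:
GH / XY = HI / YZ
18 / 6 = HI / 14
HI = 14 * 18 / 6 = 42.

42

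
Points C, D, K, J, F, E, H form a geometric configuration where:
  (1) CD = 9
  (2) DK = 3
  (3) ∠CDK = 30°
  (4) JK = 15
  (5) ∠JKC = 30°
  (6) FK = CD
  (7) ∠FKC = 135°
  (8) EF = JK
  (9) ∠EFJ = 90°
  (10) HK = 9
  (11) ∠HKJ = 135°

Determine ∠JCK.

Step 1: By the law of cosines on triangle CDK: CK² = 9² + 3² − 2·9·3·cos(30°) = 43.23, so CK ≈ 6.58.
Step 2: By the law of cosines on triangle CKJ: CJ² = 6.58² + 15² − 2·6.58·15·cos(30°) = 97.4, so CJ ≈ 9.87.
Step 3: By the inverse law of cosines on triangle JCK: cos(∠JCK) = (9.87² + 6.58² − 15²) / (2·9.87·6.58) = -84.36/129.79 = -0.65, so ∠JCK = 130.54°.

Therefore, the measure of angle ∠JCK = 130.54°.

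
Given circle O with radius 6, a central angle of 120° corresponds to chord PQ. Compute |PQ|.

Chord = 2(6) sin(60°) = 6*sqrt(3)

6*sqrt(3)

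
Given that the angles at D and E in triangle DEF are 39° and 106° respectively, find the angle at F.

angle F = 180 - 39 - 106 = 35 degrees.

35 degrees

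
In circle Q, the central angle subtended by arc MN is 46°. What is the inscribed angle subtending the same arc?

By the inscribed angle theorem, the inscribed angle is half the central angle.
Inscribed angle = 46° / 2 = 23°

23°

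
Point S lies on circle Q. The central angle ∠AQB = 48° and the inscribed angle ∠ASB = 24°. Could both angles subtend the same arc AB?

By the inscribed angle theorem, if both angles subtend the same arc, the inscribed angle must be half the central angle.
Half of 48° = 24°, which equals the given inscribed angle of 24°.
Therefore, yes, they correspond to the same arc.

Yes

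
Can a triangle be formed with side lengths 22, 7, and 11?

Check the triangle inequality: 7 + 11 = 18 ≤ 22.
Since the sum of two sides does not exceed the third, no triangle can be formed.

No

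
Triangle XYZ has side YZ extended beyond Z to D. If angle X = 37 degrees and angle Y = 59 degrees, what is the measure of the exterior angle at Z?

The interior angle at Z is 180 - 37 - 59 = 84 degrees.
The exterior angle and interior angle at Z are supplementary:
Exterior angle = 180 - 84 = 96 degrees.

96 degrees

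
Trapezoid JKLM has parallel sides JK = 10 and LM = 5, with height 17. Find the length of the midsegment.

The midsegment (median) of a trapezoid connects the midpoints of the non-parallel sides.
Its length is the average of the two bases: (10 + 5) / 2 = 15/2.

15/2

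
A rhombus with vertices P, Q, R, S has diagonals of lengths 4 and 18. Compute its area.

Area = (4 * 18) / 2 = 72 / 2 = 36

36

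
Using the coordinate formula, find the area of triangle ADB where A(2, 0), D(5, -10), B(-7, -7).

Shoelace: Area = (1/2)|2(-10--7) + 5(-7-0) + -7(0--10)| = (1/2)(111) = 111/2

111/2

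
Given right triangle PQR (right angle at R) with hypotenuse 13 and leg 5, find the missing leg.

QR = sqrt(13^2 - 5^2) = sqrt(144) = 12

12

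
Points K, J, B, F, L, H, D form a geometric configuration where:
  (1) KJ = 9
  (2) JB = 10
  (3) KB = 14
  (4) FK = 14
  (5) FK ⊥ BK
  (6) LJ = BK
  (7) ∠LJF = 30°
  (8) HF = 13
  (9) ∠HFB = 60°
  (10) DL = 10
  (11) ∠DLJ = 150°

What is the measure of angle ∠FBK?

Step 1: By the law of cosines on triangle BKF: BF² = 14² + 14² − 2·14·14·cos(90°) = 392, so BF = 14·√2.
Step 2: By the inverse law of cosines on triangle FBK: cos(∠FBK) = ((14·√2)² + 14² − 14²) / (2·14·√2·14) = 392/554.37 = 0.7071, so ∠FBK = 45°.

Therefore, the measure of angle ∠FBK = 45°.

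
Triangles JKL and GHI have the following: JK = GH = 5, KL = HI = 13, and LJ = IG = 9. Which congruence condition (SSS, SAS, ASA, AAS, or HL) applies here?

The given information provides:
JK = GH = 5, KL = HI = 13, and LJ = IG = 9
This matches the SSS congruence theorem.
All three pairs of corresponding sides are equal (Side-Side-Side).

SSS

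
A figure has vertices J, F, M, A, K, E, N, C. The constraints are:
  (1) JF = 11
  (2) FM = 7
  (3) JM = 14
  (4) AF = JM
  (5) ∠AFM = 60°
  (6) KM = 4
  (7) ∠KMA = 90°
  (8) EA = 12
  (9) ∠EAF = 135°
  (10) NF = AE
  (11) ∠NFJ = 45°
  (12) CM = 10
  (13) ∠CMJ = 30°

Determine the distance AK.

From the given relations: AF = JM = 14.
Step 1: By the law of cosines on triangle AFM: AM² = 14² + 7² − 2·14·7·cos(60°) = 147, so AM = 7·√3.
Step 2: By the law of cosines on triangle AMK: AK² = (7·√3)² + 4² − 2·7·√3·4·cos(90°) = 163, so AK = √163.

Therefore, the length of AK = √163.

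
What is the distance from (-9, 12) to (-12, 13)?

d = sqrt((-3)^2 + (1)^2) = sqrt(10)

sqrt(10)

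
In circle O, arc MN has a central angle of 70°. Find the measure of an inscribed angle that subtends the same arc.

An inscribed angle intercepts an arc from a point on the circle, while the central angle intercepts the same arc from the center.
The inscribed angle is always half the central angle: 70° / 2 = 35°.

35°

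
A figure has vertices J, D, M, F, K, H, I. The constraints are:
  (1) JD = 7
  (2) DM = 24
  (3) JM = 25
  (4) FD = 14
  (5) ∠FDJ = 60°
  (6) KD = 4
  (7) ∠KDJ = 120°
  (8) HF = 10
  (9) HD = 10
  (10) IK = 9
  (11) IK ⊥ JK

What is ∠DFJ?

Step 1: By the law of cosines on triangle FDJ: FJ² = 14² + 7² − 2·14·7·cos(60°) = 147, so FJ = 7·√3.
Step 2: By the inverse law of cosines on triangle DFJ: cos(∠DFJ) = (14² + (7·√3)² − 7²) / (2·14·7·√3) = 294/339.48 = 0.866, so ∠DFJ = 30°.

Therefore, the measure of angle ∠DFJ = 30°.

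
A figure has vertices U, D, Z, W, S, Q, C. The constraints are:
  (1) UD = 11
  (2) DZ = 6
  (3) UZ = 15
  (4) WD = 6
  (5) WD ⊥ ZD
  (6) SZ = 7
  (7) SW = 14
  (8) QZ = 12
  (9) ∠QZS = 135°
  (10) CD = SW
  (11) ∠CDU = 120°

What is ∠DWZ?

Step 1: By the law of cosines on triangle WDZ: WZ² = 6² + 6² − 2·6·6·cos(90°) = 72, so WZ = 6·√2.
Step 2: By the inverse law of cosines on triangle DWZ: cos(∠DWZ) = (6² + (6·√2)² − 6²) / (2·6·6·√2) = 72/101.82 = 0.7071, so ∠DWZ = 45°.

Therefore, the measure of angle ∠DWZ = 45°.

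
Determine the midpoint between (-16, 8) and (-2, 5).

The midpoint is the average of the coordinates:
x: (-16 + -2)/2 = -9
y: (8 + 5)/2 = 13/2
Midpoint = (-9, 13/2)

(-9, 13/2)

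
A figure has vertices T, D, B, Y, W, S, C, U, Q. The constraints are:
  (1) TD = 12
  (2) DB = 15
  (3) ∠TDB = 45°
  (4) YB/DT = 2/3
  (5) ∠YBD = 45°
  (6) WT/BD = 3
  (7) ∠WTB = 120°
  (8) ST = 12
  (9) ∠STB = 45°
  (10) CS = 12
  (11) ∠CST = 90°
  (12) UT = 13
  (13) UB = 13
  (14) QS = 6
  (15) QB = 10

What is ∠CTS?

Step 1: By the law of cosines on triangle TSC: TC² = 12² + 12² − 2·12·12·cos(90°) = 288, so TC = 12·√2.
Step 2: By the inverse law of cosines on triangle CTS: cos(∠CTS) = ((12·√2)² + 12² − 12²) / (2·12·√2·12) = 288/407.29 = 0.7071, so ∠CTS = 45°.

Therefore, the measure of angle ∠CTS = 45°.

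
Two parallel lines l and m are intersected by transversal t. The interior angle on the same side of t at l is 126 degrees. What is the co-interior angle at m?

Co-interior (same-side interior) angles are between the parallel lines on the same side of the transversal.
Unlike corresponding or alternate interior angles, they are supplementary rather than equal.
So the angle = 180 - 126 = 54 degrees.

54 degrees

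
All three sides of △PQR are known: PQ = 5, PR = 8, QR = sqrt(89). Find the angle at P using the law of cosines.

By the inverse law of cosines: cos(P) = (PQ² + PR² - QR²) / (2 × PQ × PR)
cos(P) = (5² + 8² - (sqrt(89))²) / (2 × 5 × 8)
cos(P) = (25 + 64 - (89)) / 80
cos(P) = 0
P = arccos(0) = 90°

90°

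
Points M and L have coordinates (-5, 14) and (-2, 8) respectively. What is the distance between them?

d = sqrt((-2 - -5)^2 + (8 - 14)^2)
d = sqrt(3^2 + -6^2)
d = sqrt(9 + 36)
d = sqrt(45) = 3*sqrt(5)

3*sqrt(5)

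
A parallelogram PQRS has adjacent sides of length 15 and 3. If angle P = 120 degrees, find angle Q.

In a parallelogram, consecutive angles are supplementary (sum to 180°).
angle Q = 180 - angle P
angle Q = 180 - 120
angle Q = 60 degrees

60 degrees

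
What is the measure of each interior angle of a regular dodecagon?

Each interior angle of a regular n-gon is (n - 2) * 180 / n.
For n = 12: (12 - 2) * 180 / 12 = 1800/12 = 150 degrees.

150 degrees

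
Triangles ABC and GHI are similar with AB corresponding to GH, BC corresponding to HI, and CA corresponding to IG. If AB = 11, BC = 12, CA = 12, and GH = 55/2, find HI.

k = 55/2/11 = 5/2. HI = 5/2 * 12 = 30.

30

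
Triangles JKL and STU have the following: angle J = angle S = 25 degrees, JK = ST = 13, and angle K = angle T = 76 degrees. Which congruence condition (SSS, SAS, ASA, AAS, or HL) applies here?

The given information provides:
angle J = angle S = 25 degrees, JK = ST = 13, and angle K = angle T = 76 degrees
This matches the ASA congruence theorem.
Two pairs of corresponding angles and the included side are equal (Angle-Side-Angle).

ASA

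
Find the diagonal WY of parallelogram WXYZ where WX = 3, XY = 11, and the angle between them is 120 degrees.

The diagonal of a parallelogram can be found by treating two adjacent sides and the diagonal as a triangle.
Applying the law of cosines with sides 3, 11 and included angle 120°:
d^2 = 9 + 121 - 66*cos(120°) = 163
d = sqrt(163)

sqrt(163)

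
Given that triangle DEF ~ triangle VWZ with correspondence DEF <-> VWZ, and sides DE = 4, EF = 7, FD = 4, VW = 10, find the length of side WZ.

Since the triangles are similar, the ratio of corresponding sides is constant.
Scale factor k = VW / DE = 10 / 4 = 5/2
WZ = k * EF = 5/2 * 7 = 35/2

35/2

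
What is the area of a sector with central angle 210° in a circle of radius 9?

Sector area = π(9²)(7/12) = 189*pi/4

189*pi/4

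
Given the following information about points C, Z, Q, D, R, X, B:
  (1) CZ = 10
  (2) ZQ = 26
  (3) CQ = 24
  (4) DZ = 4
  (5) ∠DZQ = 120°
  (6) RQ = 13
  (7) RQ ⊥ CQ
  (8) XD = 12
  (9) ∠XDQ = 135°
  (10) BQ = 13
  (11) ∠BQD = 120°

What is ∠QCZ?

Step 1: By the inverse law of cosines on triangle QCZ: cos(∠QCZ) = (24² + 10² − 26²) / (2·24·10) = 0/480 = 0, so ∠QCZ = 90°.

Therefore, the measure of angle ∠QCZ = 90°.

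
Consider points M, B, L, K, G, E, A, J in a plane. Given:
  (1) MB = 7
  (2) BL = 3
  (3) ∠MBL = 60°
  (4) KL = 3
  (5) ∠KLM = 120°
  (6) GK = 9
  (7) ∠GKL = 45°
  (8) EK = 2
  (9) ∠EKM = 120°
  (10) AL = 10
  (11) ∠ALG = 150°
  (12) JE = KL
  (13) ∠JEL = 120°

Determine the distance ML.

Step 1: By the law of cosines on triangle MBL: ML² = 7² + 3² − 2·7·3·cos(60°) = 37, so ML = √37.

Therefore, the length of ML = √37.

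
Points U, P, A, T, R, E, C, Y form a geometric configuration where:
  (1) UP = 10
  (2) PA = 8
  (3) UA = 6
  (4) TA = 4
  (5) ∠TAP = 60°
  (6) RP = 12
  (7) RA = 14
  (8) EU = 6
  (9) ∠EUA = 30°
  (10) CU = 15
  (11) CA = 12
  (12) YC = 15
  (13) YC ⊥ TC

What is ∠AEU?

Step 1: By the law of cosines on triangle EUA: EA² = 6² + 6² − 2·6·6·cos(30°) = 9.65, so EA ≈ 3.11.
Step 2: By the inverse law of cosines on triangle AEU: cos(∠AEU) = (3.11² + 6² − 6²) / (2·3.11·6) = 9.65/37.27 = 0.2588, so ∠AEU = 75°.

Therefore, the measure of angle ∠AEU = 75°.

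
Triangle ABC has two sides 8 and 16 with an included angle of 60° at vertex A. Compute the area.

Area = (1/2) * AB * AC * sin(A)
Area = (1/2) * 8 * 16 * sin(60°)
Area = (1/2) * 8 * 16 * sqrt(3)/2
Area = 32*sqrt(3)

32*sqrt(3)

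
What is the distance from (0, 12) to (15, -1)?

d = sqrt((15)^2 + (-13)^2) = sqrt(394)

sqrt(394)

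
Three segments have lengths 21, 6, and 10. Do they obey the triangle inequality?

No.
The triangle inequality is violated: 6 + 10 = 16 ≤ 21.
These lengths cannot form a triangle.

No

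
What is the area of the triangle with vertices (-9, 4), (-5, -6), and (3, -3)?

Using the Shoelace formula for a triangle:
Area = (1/2)|x0(y1 - y2) + x1(y2 - y0) + x2(y0 - y1)|
Area = (1/2)|-9(-6 - -3) + -5(-3 - 4) + 3(4 - -6)|
Area = (1/2)|27 + 35 + 30|
Area = (1/2)|92|
Area = (1/2)(92)
Area = 46

46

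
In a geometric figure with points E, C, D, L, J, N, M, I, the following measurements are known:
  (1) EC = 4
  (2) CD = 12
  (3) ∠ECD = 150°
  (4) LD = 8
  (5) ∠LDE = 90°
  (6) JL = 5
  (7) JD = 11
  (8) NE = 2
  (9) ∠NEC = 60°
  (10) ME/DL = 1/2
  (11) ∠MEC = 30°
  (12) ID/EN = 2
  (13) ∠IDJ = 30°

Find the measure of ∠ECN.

Step 1: By the law of cosines on triangle CEN: CN² = 4² + 2² − 2·4·2·cos(60°) = 12, so CN = 2·√3.
Step 2: By the inverse law of cosines on triangle ECN: cos(∠ECN) = (4² + (2·√3)² − 2²) / (2·4·2·√3) = 24/27.71 = 0.866, so ∠ECN = 30°.

Therefore, the measure of angle ∠ECN = 30°.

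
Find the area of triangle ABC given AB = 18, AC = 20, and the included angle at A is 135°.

Area = (1/2)(18)(20) sin(135°) = (1/2)(18)(20)(sqrt(2)/2) = 90*sqrt(2)

90*sqrt(2)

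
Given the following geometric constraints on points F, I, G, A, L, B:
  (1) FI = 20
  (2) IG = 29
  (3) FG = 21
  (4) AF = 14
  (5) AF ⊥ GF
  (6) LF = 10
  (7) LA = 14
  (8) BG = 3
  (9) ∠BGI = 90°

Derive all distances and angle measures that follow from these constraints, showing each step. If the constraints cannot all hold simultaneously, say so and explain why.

The constraints are consistent.

Step 1: From IG = 29, GB = 3, and ∠IGB = 90°, by the law of cosines:
  IB² = IG² + GB² - 2·IG·GB·cos(90°) = 841 + 9 - 0 = 850
  IB = 5·√34

Step 2: From GF = 21, FA = 14, and ∠GFA = 90°, by the law of cosines:
  GA² = GF² + FA² - 2·GF·FA·cos(90°) = 441 + 196 - 0 = 637
  GA = 7·√13

Step 3: From FA = 14, FL = 10, AL = 14, by the inverse law of cosines:
  cos(∠AFL) = (FA² + FL² - AL²) / (2·FA·FL)
  ∠AFL = 69.08°

Step 4: From FG = 21, FI = 20, GI = 29, by the inverse law of cosines:
  cos(∠GFI) = (FG² + FI² - GI²) / (2·FG·FI)
  ∠GFI = 90°

Step 5: From IF = 20, IG = 29, FG = 21, by the inverse law of cosines:
  cos(∠FIG) = (IF² + IG² - FG²) / (2·IF·IG)
  ∠FIG = 46.4°

Step 6: From GF = 21, GI = 29, FI = 20, by the inverse law of cosines:
  cos(∠FGI) = (GF² + GI² - FI²) / (2·GF·GI)
  ∠FGI = 43.6°

Step 7: From AF = 14, AL = 14, FL = 10, by the inverse law of cosines:
  cos(∠FAL) = (AF² + AL² - FL²) / (2·AF·AL)
  ∠FAL = 41.85°

Step 8: From LA = 14, LF = 10, AF = 14, by the inverse law of cosines:
  cos(∠ALF) = (LA² + LF² - AF²) / (2·LA·LF)
  ∠ALF = 69.08°

Step 9: From IB = 5·√34, IG = 29, BG = 3, by the inverse law of cosines:
  cos(∠BIG) = (IB² + IG² - BG²) / (2·IB·IG)
  ∠BIG = 5.91°

Step 10: From GA = 7·√13, GF = 21, AF = 14, by the inverse law of cosines:
  cos(∠AGF) = (GA² + GF² - AF²) / (2·GA·GF)
  ∠AGF = 33.69°

Step 11: From AF = 14, AG = 7·√13, FG = 21, by the inverse law of cosines:
  cos(∠FAG) = (AF² + AG² - FG²) / (2·AF·AG)
  ∠FAG = 56.31°

Step 12: From BG = 3, BI = 5·√34, GI = 29, by the inverse law of cosines:
  cos(∠GBI) = (BG² + BI² - GI²) / (2·BG·BI)
  ∠GBI = 84.09°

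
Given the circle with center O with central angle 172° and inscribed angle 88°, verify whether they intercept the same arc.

By the inscribed angle theorem, the inscribed angle for a central angle of 172° should be 172° / 2 = 86°.
The given inscribed angle is 88°, which does not equal 86°.
Therefore, no, they do not correspond to the same arc.

No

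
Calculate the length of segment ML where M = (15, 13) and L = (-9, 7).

The horizontal distance is |-9 - 15| = 24 and the vertical distance is |7 - 13| = 6.
By the Pythagorean theorem, d = sqrt(24^2 + 6^2) = sqrt(612) = 6*sqrt(17).

6*sqrt(17)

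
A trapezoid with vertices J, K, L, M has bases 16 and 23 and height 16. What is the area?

Area = (16 + 23) * 16 / 2 = 624 / 2 = 312

312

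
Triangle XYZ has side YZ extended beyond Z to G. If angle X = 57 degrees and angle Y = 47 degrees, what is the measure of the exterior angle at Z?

By the exterior angle theorem, an exterior angle of a triangle equals the sum of the two remote interior angles.
Exterior angle = angle X + angle Y
Exterior angle = 57 + 47 = 104 degrees

104 degrees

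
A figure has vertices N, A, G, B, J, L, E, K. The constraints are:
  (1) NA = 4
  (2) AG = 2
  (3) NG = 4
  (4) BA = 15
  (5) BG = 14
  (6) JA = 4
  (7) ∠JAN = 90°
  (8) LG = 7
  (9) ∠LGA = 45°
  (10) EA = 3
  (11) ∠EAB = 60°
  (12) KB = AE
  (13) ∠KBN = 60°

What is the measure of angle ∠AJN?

Step 1: By the law of cosines on triangle JAN: JN² = 4² + 4² − 2·4·4·cos(90°) = 32, so JN = 4·√2.
Step 2: By the inverse law of cosines on triangle AJN: cos(∠AJN) = (4² + (4·√2)² − 4²) / (2·4·4·√2) = 32/45.25 = 0.7071, so ∠AJN = 45°.

Therefore, the measure of angle ∠AJN = 45°.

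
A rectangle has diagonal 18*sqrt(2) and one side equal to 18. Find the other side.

Using the Pythagorean theorem: d^2 = a^2 + b^2
b^2 = d^2 - a^2
b^2 = 648 - 324
b^2 = 324
b = sqrt(324) = 18

18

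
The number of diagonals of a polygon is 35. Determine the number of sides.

Using d = n(n - 3)/2, we solve 35 = n(n - 3)/2.
So n(n - 3) = 70.
Testing n = 10: 10 * 7 = 70 = 70. Correct.
The polygon has 10 sides.

10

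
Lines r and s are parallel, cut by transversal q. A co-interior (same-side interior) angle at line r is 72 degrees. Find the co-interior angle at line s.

Co-interior angles sum to 180: 180 - 72 = 108 degrees.

108 degrees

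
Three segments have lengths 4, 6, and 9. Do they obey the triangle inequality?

Yes.
The triangle inequality requires that the sum of any two sides exceeds the third.
Here 4 + 6 = 10 > 9, so the condition is met.

Yes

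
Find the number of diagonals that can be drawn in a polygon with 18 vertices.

Total line segments between 18 vertices = C(18,2) = 153.
Subtract the 18 sides: 153 - 18 = 135 diagonals.

135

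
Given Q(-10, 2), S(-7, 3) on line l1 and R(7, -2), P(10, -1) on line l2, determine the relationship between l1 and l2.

Slope of line 1: m1 = (3 - 2)/(-7 - -10) = 1/3 = 1/3
Slope of line 2: m2 = (-1 - -2)/(10 - 7) = 1/3 = 1/3
Two lines are parallel if and only if they have equal slopes (or both are vertical).
Here m1 = m2 = 1/3, confirming the lines are parallel.

Parallel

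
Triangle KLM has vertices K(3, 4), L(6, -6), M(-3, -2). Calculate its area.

Using the Shoelace formula for a triangle:
Area = (1/2)|x0(y1 - y2) + x1(y2 - y0) + x2(y0 - y1)|
Area = (1/2)|3(-6 - -2) + 6(-2 - 4) + -3(4 - -6)|
Area = (1/2)|-12 + -36 + -30|
Area = (1/2)|-78|
Area = (1/2)(78)
Area = 39

39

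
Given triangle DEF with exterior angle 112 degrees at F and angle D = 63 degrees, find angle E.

By the exterior angle theorem: exterior angle = sum of remote interior angles.
112 = 63 + angle E
angle E = 112 - 63 = 49 degrees

49 degrees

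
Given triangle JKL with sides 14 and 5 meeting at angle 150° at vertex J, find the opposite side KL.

By the law of cosines: KL^2 = JK^2 + JL^2 - 2*JK*JL*cos(J)
KL^2 = 14^2 + 5^2 - 2*14*5*cos(150°)
KL^2 = 196 + 25 - 140*(-sqrt(3)/2)
KL^2 = 70*sqrt(3) + 221
KL = sqrt(70*sqrt(3) + 221)

sqrt(70*sqrt(3) + 221)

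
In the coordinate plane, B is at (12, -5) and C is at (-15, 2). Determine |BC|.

The horizontal distance is |-15 - 12| = 27 and the vertical distance is |2 - -5| = 7.
By the Pythagorean theorem, d = sqrt(27^2 + 7^2) = sqrt(778).

sqrt(778)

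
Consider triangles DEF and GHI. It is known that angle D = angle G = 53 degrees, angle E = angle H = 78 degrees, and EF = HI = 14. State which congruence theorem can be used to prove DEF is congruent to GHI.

The given information matches AAS: Two pairs of corresponding angles and a non-included side are equal (Angle-Angle-Side).

AAS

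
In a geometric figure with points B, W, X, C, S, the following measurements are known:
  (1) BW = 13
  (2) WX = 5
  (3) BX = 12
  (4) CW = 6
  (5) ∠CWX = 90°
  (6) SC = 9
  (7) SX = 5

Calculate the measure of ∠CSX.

Step 1: By the law of cosines on triangle CWX: CX² = 6² + 5² − 2·6·5·cos(90°) = 61, so CX = √61.
Step 2: By the inverse law of cosines on triangle CSX: cos(∠CSX) = (9² + 5² − √61²) / (2·9·5) = 45/90 = 0.5, so ∠CSX = 60°.

Therefore, the measure of angle ∠CSX = 60°.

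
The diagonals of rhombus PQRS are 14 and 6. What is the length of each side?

In a rhombus, the diagonals bisect each other perpendicularly, creating four congruent right triangles.
Each triangle has legs 7 (half of 14) and 3 (half of 6).
The hypotenuse of each right triangle is a side of the rhombus:
side = sqrt(7^2 + 3^2) = sqrt(58)

sqrt(58)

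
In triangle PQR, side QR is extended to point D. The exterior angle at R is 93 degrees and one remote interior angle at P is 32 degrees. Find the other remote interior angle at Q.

By the exterior angle theorem: exterior angle = sum of remote interior angles.
93 = 32 + angle Q
angle Q = 93 - 32 = 61 degrees

61 degrees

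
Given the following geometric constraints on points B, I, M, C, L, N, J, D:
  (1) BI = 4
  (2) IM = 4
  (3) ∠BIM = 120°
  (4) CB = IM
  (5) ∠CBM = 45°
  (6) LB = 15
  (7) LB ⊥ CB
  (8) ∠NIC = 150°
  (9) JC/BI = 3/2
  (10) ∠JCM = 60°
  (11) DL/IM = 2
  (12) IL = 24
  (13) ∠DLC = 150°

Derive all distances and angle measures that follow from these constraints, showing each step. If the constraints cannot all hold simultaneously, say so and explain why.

These constraints are not satisfiable: by the triangle inequality in triangle BIL, (1) BI = 4 and (6) LB = 15 force IL ≤ 4 + 15 = 19, but (12) says IL = 24. No planar figure meets all of them, so nothing further can be derived.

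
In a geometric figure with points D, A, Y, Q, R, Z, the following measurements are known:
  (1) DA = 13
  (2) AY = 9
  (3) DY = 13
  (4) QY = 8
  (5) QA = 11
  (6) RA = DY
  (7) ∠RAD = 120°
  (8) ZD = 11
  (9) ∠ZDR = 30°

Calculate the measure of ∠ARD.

From the given relations: RA = DY = 13.
Step 1: By the law of cosines on triangle RAD: RD² = 13² + 13² − 2·13·13·cos(120°) = 507, so RD = 13·√3.
Step 2: By the inverse law of cosines on triangle ARD: cos(∠ARD) = (13² + (13·√3)² − 13²) / (2·13·13·√3) = 507/585.43 = 0.866, so ∠ARD = 30°.

Therefore, the measure of angle ∠ARD = 30°.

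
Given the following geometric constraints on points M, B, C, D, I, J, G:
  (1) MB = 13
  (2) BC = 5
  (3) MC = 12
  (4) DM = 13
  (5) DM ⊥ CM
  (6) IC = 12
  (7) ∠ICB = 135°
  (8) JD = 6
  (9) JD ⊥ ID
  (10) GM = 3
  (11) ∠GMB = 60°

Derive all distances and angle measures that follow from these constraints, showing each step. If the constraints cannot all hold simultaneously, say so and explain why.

The constraints are consistent.

Step 1: From BC = 5, CI = 12, and ∠BCI = 135°, by the law of cosines:
  BI² = BC² + CI² - 2·BC·CI·cos(135°) = 25 + 144 + 84.85 = 253.9
  BI ≈ 15.93

Step 2: From BM = 13, MG = 3, and ∠BMG = 60°, by the law of cosines:
  BG² = BM² + MG² - 2·BM·MG·cos(60°) = 169 + 9 - 39 = 139
  BG = √139

Step 3: From CM = 12, MD = 13, and ∠CMD = 90°, by the law of cosines:
  CD² = CM² + MD² - 2·CM·MD·cos(90°) = 144 + 169 - 0 = 313
  CD ≈ 17.69

Step 4: From MB = 13, MC = 12, BC = 5, by the inverse law of cosines:
  cos(∠BMC) = (MB² + MC² - BC²) / (2·MB·MC)
  ∠BMC = 22.62°

Step 5: From BC = 5, BM = 13, CM = 12, by the inverse law of cosines:
  cos(∠CBM) = (BC² + BM² - CM²) / (2·BC·BM)
  ∠CBM = 67.38°

Step 6: From CB = 5, CM = 12, BM = 13, by the inverse law of cosines:
  cos(∠BCM) = (CB² + CM² - BM²) / (2·CB·CM)
  ∠BCM = 90°

Step 7: From BC = 5, BI = 15.93, CI = 12, by the inverse law of cosines:
  cos(∠CBI) = (BC² + BI² - CI²) / (2·BC·BI)
  ∠CBI = 32.18°

Step 8: From BG = √139, BM = 13, GM = 3, by the inverse law of cosines:
  cos(∠GBM) = (BG² + BM² - GM²) / (2·BG·BM)
  ∠GBM = 12.73°

Step 9: From CD = 17.69, CM = 12, DM = 13, by the inverse law of cosines:
  cos(∠DCM) = (CD² + CM² - DM²) / (2·CD·CM)
  ∠DCM = 47.29°

Step 10: From DC = 17.69, DM = 13, CM = 12, by the inverse law of cosines:
  cos(∠CDM) = (DC² + DM² - CM²) / (2·DC·DM)
  ∠CDM = 42.71°

Step 11: From IB = 15.93, IC = 12, BC = 5, by the inverse law of cosines:
  cos(∠BIC) = (IB² + IC² - BC²) / (2·IB·IC)
  ∠BIC = 12.82°

Step 12: From GB = √139, GM = 3, BM = 13, by the inverse law of cosines:
  cos(∠BGM) = (GB² + GM² - BM²) / (2·GB·GM)
  ∠BGM = 107.27°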